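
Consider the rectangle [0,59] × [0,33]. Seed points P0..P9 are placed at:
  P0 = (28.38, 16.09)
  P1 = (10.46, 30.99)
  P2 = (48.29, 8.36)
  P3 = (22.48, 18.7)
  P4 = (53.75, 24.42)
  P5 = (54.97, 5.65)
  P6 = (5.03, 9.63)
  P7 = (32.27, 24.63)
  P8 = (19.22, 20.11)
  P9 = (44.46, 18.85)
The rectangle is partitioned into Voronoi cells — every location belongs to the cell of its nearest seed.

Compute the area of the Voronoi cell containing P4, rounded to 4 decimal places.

1. box [0,59]×[0,33]: [(0, 0) (59, 0) (59, 33) (0, 33)]
2. ⊥bis P4·P0 via (41.065,20.255): [(47.7155, 0) (59, 0) (59, 33) (36.8803, 33)]  |A|=551.1687
3. ⊥bis P4·P1 via (32.105,27.705): [(47.7155, 0) (59, 0) (59, 33) (36.8803, 33)]  |A|=551.1687
4. ⊥bis P4·P2 via (51.02,16.39): [(41.2426, 19.7141) (59, 13.677) (59, 33) (36.8803, 33)]  |A|=318.5034
5. ⊥bis P4·P3 via (38.115,21.56): [(41.2426, 19.7141) (59, 13.677) (59, 33) (36.8803, 33)]  |A|=318.5034
6. ⊥bis P4·P5 via (54.36,15.035): [(41.2426, 19.7141) (54.902, 15.0702) (59, 15.3366) (59, 33) (36.8803, 33)]  |A|=315.1029
7. ⊥bis P4·P6 via (29.39,17.025): [(41.2426, 19.7141) (54.902, 15.0702) (59, 15.3366) (59, 33) (36.8803, 33)]  |A|=315.1029
8. ⊥bis P4·P7 via (43.01,24.525): [(42.9573, 19.1311) (54.902, 15.0702) (59, 15.3366) (59, 33) (43.0929, 33)]  |A|=261.9034
9. ⊥bis P4·P8 via (36.485,22.265): [(42.9573, 19.1311) (54.902, 15.0702) (59, 15.3366) (59, 33) (43.0929, 33)]  |A|=261.9034
10. ⊥bis P4·P9 via (49.105,21.635): [(43.08, 31.6839) (52.5646, 15.8649) (54.902, 15.0702) (59, 15.3366) (59, 33) (43.0929, 33)]  |A|=201.4038
11. canonical 6-gon: [(43.08, 31.6839) (52.5646, 15.8649) (54.902, 15.0702) (59, 15.3366) (59, 33) (43.0929, 33)]
12. shoelace: 201.4038

Area of P4's cell: 201.4038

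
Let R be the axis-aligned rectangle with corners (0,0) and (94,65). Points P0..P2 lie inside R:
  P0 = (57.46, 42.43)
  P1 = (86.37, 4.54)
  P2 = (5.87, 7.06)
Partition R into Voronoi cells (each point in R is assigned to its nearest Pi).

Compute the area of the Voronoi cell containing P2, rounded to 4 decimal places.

1. box [0,94]×[0,65]: [(0, 0) (94, 0) (94, 65) (0, 65)]
2. ⊥bis P2·P0 via (31.665,24.745): [(0, 0) (48.6301, 0) (4.0663, 65) (0, 65)]  |A|=1712.6322
3. ⊥bis P2·P1 via (46.12,5.8): [(0, 0) (45.9384, 0) (46.056, 3.7546) (4.0663, 65) (0, 65)]  |A|=1707.5791
4. canonical 5-gon: [(0, 0) (45.9384, 0) (46.056, 3.7546) (4.0663, 65) (0, 65)]
5. shoelace: 1707.5791

Area of P2's cell: 1707.5791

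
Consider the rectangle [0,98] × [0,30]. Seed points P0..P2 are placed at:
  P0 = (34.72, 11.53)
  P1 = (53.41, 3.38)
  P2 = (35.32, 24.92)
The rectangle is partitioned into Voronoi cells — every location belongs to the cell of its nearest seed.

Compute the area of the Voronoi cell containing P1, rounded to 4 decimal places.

1. box [0,98]×[0,30]: [(0, 0) (98, 0) (98, 30) (0, 30)]
2. ⊥bis P1·P0 via (44.065,7.455): [(40.8142, 0) (98, 0) (98, 30) (53.896, 30)]  |A|=1519.3474
3. ⊥bis P1·P2 via (44.365,14.15): [(48.498, 17.6211) (40.8142, 0) (98, 0) (98, 30) (63.2378, 30)]  |A|=1461.5266
4. canonical 5-gon: [(48.498, 17.6211) (40.8142, 0) (98, 0) (98, 30) (63.2378, 30)]
5. shoelace: 1461.5266

Area of P1's cell: 1461.5266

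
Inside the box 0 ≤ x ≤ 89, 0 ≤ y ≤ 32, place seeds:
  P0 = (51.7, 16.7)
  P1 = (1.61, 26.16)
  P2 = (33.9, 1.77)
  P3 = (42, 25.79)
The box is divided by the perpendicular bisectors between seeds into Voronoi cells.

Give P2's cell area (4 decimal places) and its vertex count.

Area of P2's cell: 501.1783 (4 vertices)

1. box [0,89]×[0,32]: [(0, 0) (89, 0) (89, 32) (0, 32)]
2. ⊥bis P2·P0 via (42.8,9.235): [(0, 0) (50.546, 0) (23.7055, 32) (0, 32)]  |A|=1188.0244
3. ⊥bis P2·P1 via (17.755,13.965): [(7.2066, 0) (50.546, 0) (27.7423, 27.1872)]  |A|=589.1384
4. ⊥bis P2·P3 via (37.95,13.78): [(21.7434, 19.2452) (7.2066, 0) (50.546, 0) (39.3971, 13.292)]  |A|=501.1783
5. canonical 4-gon: [(21.7434, 19.2452) (7.2066, 0) (50.546, 0) (39.3971, 13.292)]
6. shoelace: 501.1783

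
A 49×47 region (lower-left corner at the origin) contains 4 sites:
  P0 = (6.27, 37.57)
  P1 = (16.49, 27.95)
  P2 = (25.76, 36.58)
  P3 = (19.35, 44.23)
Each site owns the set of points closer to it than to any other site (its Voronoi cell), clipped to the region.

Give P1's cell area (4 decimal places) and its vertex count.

1. box [0,49]×[0,47]: [(0, 0) (49, 0) (49, 47) (0, 47)]
2. ⊥bis P1·P0 via (11.38,32.76): [(0, 20.6702) (0, 0) (49, 0) (49, 47) (24.784, 47)]  |A|=1976.7216
3. ⊥bis P1·P2 via (21.125,32.265): [(16.0477, 37.7188) (0, 20.6702) (0, 0) (49, 0) (49, 2.3228)]  |A|=1128.2368
4. ⊥bis P1·P3 via (17.92,36.09): [(17.4945, 36.1648) (14.9977, 36.6034) (0, 20.6702) (0, 0) (49, 0) (49, 2.3228)]  |A|=1126.614
5. canonical 6-gon: [(17.4945, 36.1648) (14.9977, 36.6034) (0, 20.6702) (0, 0) (49, 0) (49, 2.3228)]
6. shoelace: 1126.614

Area of P1's cell: 1126.6140 (6 vertices)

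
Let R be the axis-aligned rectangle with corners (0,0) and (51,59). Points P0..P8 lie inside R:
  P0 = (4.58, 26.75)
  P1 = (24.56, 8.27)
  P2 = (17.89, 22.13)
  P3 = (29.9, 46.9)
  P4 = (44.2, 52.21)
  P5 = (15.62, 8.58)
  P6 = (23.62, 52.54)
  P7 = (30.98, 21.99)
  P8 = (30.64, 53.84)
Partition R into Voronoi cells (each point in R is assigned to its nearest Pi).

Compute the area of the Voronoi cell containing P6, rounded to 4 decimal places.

Area of P6's cell: 402.7919

1. box [0,51]×[0,59]: [(0, 0) (51, 0) (51, 59) (0, 59)]
2. ⊥bis P6·P0 via (14.1,39.645): [(0, 50.0546) (51, 12.4028) (51, 59) (0, 59)]  |A|=1416.3356
3. ⊥bis P6·P1 via (24.09,30.405): [(0, 50.0546) (26.5451, 30.4571) (51, 30.9764) (51, 59) (0, 59)]  |A|=1189.2283
4. ⊥bis P6·P2 via (20.755,37.335): [(0, 50.0546) (16.0206, 38.2271) (51, 31.6361) (51, 59) (0, 59)]  |A|=1079.9513
5. ⊥bis P6·P3 via (26.76,49.72): [(0, 50.0546) (16.0206, 38.2271) (16.3779, 38.1598) (35.0943, 59) (0, 59)]  |A|=440.5133
6. ⊥bis P6·P4 via (33.91,52.375): [(0, 50.0546) (16.0206, 38.2271) (16.3779, 38.1598) (33.9966, 57.7778) (34.0162, 59) (0, 59)]  |A|=439.8545
7. ⊥bis P6·P5 via (19.62,30.56): [(0, 50.0546) (16.0206, 38.2271) (16.3779, 38.1598) (33.9966, 57.7778) (34.0162, 59) (0, 59)]  |A|=439.8545
8. ⊥bis P6·P7 via (27.3,37.265): [(0, 50.0546) (16.0206, 38.2271) (16.3779, 38.1598) (33.9966, 57.7778) (34.0162, 59) (0, 59)]  |A|=439.8545
9. ⊥bis P6·P8 via (27.13,53.19): [(0, 50.0546) (16.0206, 38.2271) (16.3779, 38.1598) (27.5995, 50.6548) (26.0541, 59) (0, 59)]  |A|=402.7919
10. canonical 6-gon: [(0, 50.0546) (16.0206, 38.2271) (16.3779, 38.1598) (27.5995, 50.6548) (26.0541, 59) (0, 59)]
11. shoelace: 402.7919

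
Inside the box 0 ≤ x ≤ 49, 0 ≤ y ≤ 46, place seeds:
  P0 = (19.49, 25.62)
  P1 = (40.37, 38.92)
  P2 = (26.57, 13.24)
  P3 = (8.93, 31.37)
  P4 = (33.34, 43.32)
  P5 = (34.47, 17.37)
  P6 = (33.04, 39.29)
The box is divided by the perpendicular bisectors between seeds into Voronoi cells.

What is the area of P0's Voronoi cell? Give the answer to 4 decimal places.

Area of P0's cell: 308.5382

1. box [0,49]×[0,46]: [(0, 0) (49, 0) (49, 46) (0, 46)]
2. ⊥bis P0·P1 via (29.93,32.27): [(0, 0) (49, 0) (49, 2.3315) (21.1844, 46) (0, 46)]  |A|=1646.6668
3. ⊥bis P0·P2 via (23.03,19.43): [(0, 6.2594) (34.0825, 25.7508) (21.1844, 46) (0, 46)]  |A|=891.7135
4. ⊥bis P0·P3 via (14.21,28.495): [(3.0533, 8.0055) (34.0825, 25.7508) (22.563, 43.8356)]  |A|=382.7855
5. ⊥bis P0·P4 via (26.415,34.47): [(20.1379, 39.3817) (3.0533, 8.0055) (34.0825, 25.7508) (30.629, 31.1726)]  |A|=349.4686
6. ⊥bis P0·P5 via (26.98,21.495): [(20.1379, 39.3817) (3.0533, 8.0055) (27.1359, 21.7781) (31.5304, 29.7575) (30.629, 31.1726)]  |A|=330.483
7. ⊥bis P0·P6 via (26.265,32.455): [(19.8361, 38.8275) (3.0533, 8.0055) (27.1359, 21.7781) (30.6321, 28.1263)]  |A|=308.5382
8. canonical 4-gon: [(19.8361, 38.8275) (3.0533, 8.0055) (27.1359, 21.7781) (30.6321, 28.1263)]
9. shoelace: 308.5382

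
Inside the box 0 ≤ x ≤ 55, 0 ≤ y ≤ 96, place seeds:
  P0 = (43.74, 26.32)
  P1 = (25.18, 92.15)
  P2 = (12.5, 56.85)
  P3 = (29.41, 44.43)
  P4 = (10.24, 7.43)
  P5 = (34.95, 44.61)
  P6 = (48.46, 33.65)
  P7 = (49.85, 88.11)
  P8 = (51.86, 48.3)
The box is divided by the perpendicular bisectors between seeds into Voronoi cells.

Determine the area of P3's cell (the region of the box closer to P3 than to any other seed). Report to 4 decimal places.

1. box [0,55]×[0,96]: [(0, 0) (55, 0) (55, 96) (0, 96)]
2. ⊥bis P3·P0 via (36.575,35.375): [(0, 6.4341) (55, 49.9543) (55, 96) (0, 96)]  |A|=3729.3204
3. ⊥bis P3·P1 via (27.295,68.29): [(0, 65.8705) (0, 6.4341) (55, 49.9543) (55, 70.7458)]  |A|=2206.2698
4. ⊥bis P3·P2 via (20.955,50.64): [(34.3798, 68.918) (0, 22.1095) (0, 6.4341) (55, 49.9543) (55, 70.7458)]  |A|=1454.0227
5. ⊥bis P3·P4 via (19.825,25.93): [(34.3798, 68.918) (7.4973, 32.3171) (22.7339, 24.4229) (55, 49.9543) (55, 70.7458)]  |A|=1168.4839
6. ⊥bis P3·P5 via (32.18,44.52): [(31.5141, 65.0163) (7.4973, 32.3171) (22.7339, 24.4229) (32.5798, 32.2137)]  |A|=509.5478
7. ⊥bis P3·P6 via (38.935,39.04): [(31.5141, 65.0163) (7.4973, 32.3171) (22.7339, 24.4229) (32.5798, 32.2137)]  |A|=509.5478
8. ⊥bis P3·P7 via (39.63,66.27): [(31.5141, 65.0163) (7.4973, 32.3171) (22.7339, 24.4229) (32.5798, 32.2137)]  |A|=509.5478
9. ⊥bis P3·P8 via (40.635,46.365): [(31.5141, 65.0163) (7.4973, 32.3171) (22.7339, 24.4229) (32.5798, 32.2137)]  |A|=509.5478
10. canonical 4-gon: [(31.5141, 65.0163) (7.4973, 32.3171) (22.7339, 24.4229) (32.5798, 32.2137)]
11. shoelace: 509.5478

Area of P3's cell: 509.5478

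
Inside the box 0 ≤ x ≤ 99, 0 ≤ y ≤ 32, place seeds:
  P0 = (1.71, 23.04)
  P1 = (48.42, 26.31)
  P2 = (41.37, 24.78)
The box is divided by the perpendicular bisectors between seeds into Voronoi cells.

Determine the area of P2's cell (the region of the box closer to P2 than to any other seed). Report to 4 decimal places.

Area of P2's cell: 802.5419

1. box [0,99]×[0,32]: [(0, 0) (99, 0) (99, 32) (0, 32)]
2. ⊥bis P2·P0 via (21.54,23.91): [(22.589, 0) (99, 0) (99, 32) (21.1851, 32)]  |A|=2467.6149
3. ⊥bis P2·P1 via (44.895,25.545): [(22.589, 0) (50.4388, 0) (43.4941, 32) (21.1851, 32)]  |A|=802.5419
4. canonical 4-gon: [(22.589, 0) (50.4388, 0) (43.4941, 32) (21.1851, 32)]
5. shoelace: 802.5419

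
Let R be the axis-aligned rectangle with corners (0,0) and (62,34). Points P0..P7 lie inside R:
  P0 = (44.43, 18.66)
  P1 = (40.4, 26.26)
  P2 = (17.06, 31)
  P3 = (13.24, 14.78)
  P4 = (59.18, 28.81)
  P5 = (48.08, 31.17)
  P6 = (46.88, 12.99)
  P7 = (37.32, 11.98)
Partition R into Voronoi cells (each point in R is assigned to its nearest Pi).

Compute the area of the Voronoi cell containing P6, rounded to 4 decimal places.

Area of P6's cell: 328.6383

1. box [0,62]×[0,34]: [(0, 0) (62, 0) (62, 34) (0, 34)]
2. ⊥bis P6·P0 via (45.655,15.825): [(9.0314, 0) (62, 0) (62, 22.8877)]  |A|=606.1632
3. ⊥bis P6·P1 via (43.64,19.625): [(9.0314, 0) (62, 0) (62, 22.8877)]  |A|=606.1632
4. ⊥bis P6·P2 via (31.97,21.995): [(22.0952, 5.6448) (18.686, 0) (62, 0) (62, 22.8877)]  |A|=578.914
5. ⊥bis P6·P3 via (30.06,13.885): [(29.7987, 8.9735) (29.3212, 0) (62, 0) (62, 22.8877)]  |A|=515.1282
6. ⊥bis P6·P4 via (53.03,20.9): [(54.5911, 19.6863) (29.7987, 8.9735) (29.3212, 0) (62, 0) (62, 13.9259)]  |A|=481.9296
7. ⊥bis P6·P5 via (47.48,22.08): [(54.5911, 19.6863) (29.7987, 8.9735) (29.3212, 0) (62, 0) (62, 13.9259)]  |A|=481.9296
8. ⊥bis P6·P7 via (42.1,12.485): [(54.5911, 19.6863) (41.9177, 14.2101) (43.419, 0) (62, 0) (62, 13.9259)]  |A|=328.6383
9. canonical 5-gon: [(54.5911, 19.6863) (41.9177, 14.2101) (43.419, 0) (62, 0) (62, 13.9259)]
10. shoelace: 328.6383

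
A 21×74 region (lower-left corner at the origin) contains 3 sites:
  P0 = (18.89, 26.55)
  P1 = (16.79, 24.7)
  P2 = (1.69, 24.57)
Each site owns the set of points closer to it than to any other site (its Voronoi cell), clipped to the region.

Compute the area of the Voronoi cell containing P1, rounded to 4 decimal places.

Area of P1's cell: 335.5499

1. box [0,21]×[0,74]: [(0, 0) (21, 0) (21, 74) (0, 74)]
2. ⊥bis P1·P0 via (17.84,25.625): [(0, 45.8758) (0, 0) (21, 0) (21, 22.038)]  |A|=713.0947
3. ⊥bis P1·P2 via (9.24,24.635): [(9.1465, 35.4933) (9.4521, 0) (21, 0) (21, 22.038)]  |A|=335.5499
4. canonical 4-gon: [(9.1465, 35.4933) (9.4521, 0) (21, 0) (21, 22.038)]
5. shoelace: 335.5499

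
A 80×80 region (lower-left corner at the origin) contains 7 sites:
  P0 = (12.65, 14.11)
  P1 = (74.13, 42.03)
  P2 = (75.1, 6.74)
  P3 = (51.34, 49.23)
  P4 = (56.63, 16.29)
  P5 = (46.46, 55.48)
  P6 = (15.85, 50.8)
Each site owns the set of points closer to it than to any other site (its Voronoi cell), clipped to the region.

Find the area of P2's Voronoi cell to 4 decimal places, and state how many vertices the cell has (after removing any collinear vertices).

Area of P2's cell: 336.4771 (4 vertices)

1. box [0,80]×[0,80]: [(0, 0) (80, 0) (80, 80) (0, 80)]
2. ⊥bis P2·P0 via (43.875,10.425): [(42.6447, 0) (80, 0) (80, 80) (52.0859, 80)]  |A|=2610.7779
3. ⊥bis P2·P1 via (74.615,24.385): [(45.4278, 23.5827) (42.6447, 0) (80, 0) (80, 24.533)]  |A|=864.5504
4. ⊥bis P2·P3 via (63.22,27.985): [(55.8602, 23.8695) (44.7269, 17.6439) (42.6447, 0) (80, 0) (80, 24.533)]  |A|=833.6723
5. ⊥bis P2·P4 via (65.865,11.515): [(72.4893, 24.3266) (59.9111, 0) (80, 0) (80, 24.533)]  |A|=336.4771
6. ⊥bis P2·P5 via (60.78,31.11): [(72.4893, 24.3266) (59.9111, 0) (80, 0) (80, 24.533)]  |A|=336.4771
7. ⊥bis P2·P6 via (45.475,28.77): [(72.4893, 24.3266) (59.9111, 0) (80, 0) (80, 24.533)]  |A|=336.4771
8. canonical 4-gon: [(72.4893, 24.3266) (59.9111, 0) (80, 0) (80, 24.533)]
9. shoelace: 336.4771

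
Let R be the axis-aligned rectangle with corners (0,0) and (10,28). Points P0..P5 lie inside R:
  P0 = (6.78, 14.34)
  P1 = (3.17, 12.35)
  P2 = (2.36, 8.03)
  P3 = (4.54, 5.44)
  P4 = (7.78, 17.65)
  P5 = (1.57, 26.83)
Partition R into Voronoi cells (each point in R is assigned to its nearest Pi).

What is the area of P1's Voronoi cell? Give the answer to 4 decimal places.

Area of P1's cell: 38.0692

1. box [0,10]×[0,28]: [(0, 0) (10, 0) (10, 28) (0, 28)]
2. ⊥bis P1·P0 via (4.975,13.345): [(0, 22.37) (0, 0) (10, 0) (10, 4.2293)]  |A|=132.9965
3. ⊥bis P1·P2 via (2.765,10.19): [(7.1694, 9.3642) (0, 22.37) (0, 10.7084)]  |A|=41.8033
4. ⊥bis P1·P3 via (3.855,8.895): [(6.6822, 9.4555) (7.076, 9.5336) (0, 22.37) (0, 10.7084)]  |A|=41.7663
5. ⊥bis P1·P4 via (5.475,15): [(6.6822, 9.4555) (7.076, 9.5336) (2.7617, 17.36) (0, 19.7622) (0, 10.7084)]  |A|=38.1653
6. ⊥bis P1·P5 via (2.37,19.59): [(6.6822, 9.4555) (7.076, 9.5336) (2.7617, 17.36) (0.4428, 19.3771) (0, 19.3281) (0, 10.7084)]  |A|=38.0692
7. canonical 6-gon: [(6.6822, 9.4555) (7.076, 9.5336) (2.7617, 17.36) (0.4428, 19.3771) (0, 19.3281) (0, 10.7084)]
8. shoelace: 38.0692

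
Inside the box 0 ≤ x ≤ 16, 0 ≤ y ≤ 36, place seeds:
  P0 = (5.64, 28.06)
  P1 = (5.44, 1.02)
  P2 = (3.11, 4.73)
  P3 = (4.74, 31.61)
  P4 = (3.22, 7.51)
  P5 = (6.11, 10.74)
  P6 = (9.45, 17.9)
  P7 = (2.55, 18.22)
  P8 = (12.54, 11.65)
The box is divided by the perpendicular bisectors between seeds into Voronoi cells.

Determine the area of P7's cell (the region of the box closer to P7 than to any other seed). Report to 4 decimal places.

Area of P7's cell: 58.0111

1. box [0,16]×[0,36]: [(0, 0) (16, 0) (16, 36) (0, 36)]
2. ⊥bis P7·P0 via (4.095,23.14): [(0, 24.4259) (0, 0) (16, 0) (16, 19.4015)]  |A|=350.6198
3. ⊥bis P7·P1 via (3.995,9.62): [(0, 24.4259) (0, 8.9487) (16, 11.6371) (16, 19.4015)]  |A|=185.9328
4. ⊥bis P7·P2 via (2.83,11.475): [(0, 24.4259) (0, 11.3575) (16, 12.0217) (16, 19.4015)]  |A|=163.5859
5. ⊥bis P7·P3 via (3.645,24.915): [(0, 24.4259) (0, 11.3575) (16, 12.0217) (16, 19.4015)]  |A|=163.5859
6. ⊥bis P7·P4 via (2.885,12.865): [(0, 24.4259) (0, 12.6845) (16, 13.6855) (16, 19.4015)]  |A|=139.66
7. ⊥bis P7·P5 via (4.33,14.48): [(15.1992, 19.653) (0, 24.4259) (0, 12.6845) (0.6418, 12.7247)]  |A|=91.161
8. ⊥bis P7·P6 via (6,18.06): [(5.8679, 15.2119) (6.2049, 22.4775) (0, 24.4259) (0, 12.6845) (0.6418, 12.7247)]  |A|=58.0111
9. ⊥bis P7·P8 via (7.545,14.935): [(5.8679, 15.2119) (6.2049, 22.4775) (0, 24.4259) (0, 12.6845) (0.6418, 12.7247)]  |A|=58.0111
10. canonical 5-gon: [(5.8679, 15.2119) (6.2049, 22.4775) (0, 24.4259) (0, 12.6845) (0.6418, 12.7247)]
11. shoelace: 58.0111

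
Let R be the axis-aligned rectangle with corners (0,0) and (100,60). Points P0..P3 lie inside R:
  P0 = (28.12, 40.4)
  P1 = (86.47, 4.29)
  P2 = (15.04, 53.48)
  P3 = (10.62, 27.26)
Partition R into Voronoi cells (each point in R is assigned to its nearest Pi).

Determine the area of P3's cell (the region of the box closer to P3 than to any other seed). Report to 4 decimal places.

Area of P3's cell: 1208.7156

1. box [0,100]×[0,60]: [(0, 0) (100, 0) (100, 60) (0, 60)]
2. ⊥bis P3·P0 via (19.37,33.83): [(0, 59.6272) (0, 0) (44.7715, 0)]  |A|=1334.7992
3. ⊥bis P3·P1 via (48.545,15.775): [(44.0563, 0.9526) (0, 59.6272) (0, 0) (43.7678, 0)]  |A|=1334.3211
4. ⊥bis P3·P2 via (12.83,40.37): [(44.0563, 0.9526) (14.6955, 40.0555) (0, 42.5328) (0, 0) (43.7678, 0)]  |A|=1208.7156
5. canonical 5-gon: [(44.0563, 0.9526) (14.6955, 40.0555) (0, 42.5328) (0, 0) (43.7678, 0)]
6. shoelace: 1208.7156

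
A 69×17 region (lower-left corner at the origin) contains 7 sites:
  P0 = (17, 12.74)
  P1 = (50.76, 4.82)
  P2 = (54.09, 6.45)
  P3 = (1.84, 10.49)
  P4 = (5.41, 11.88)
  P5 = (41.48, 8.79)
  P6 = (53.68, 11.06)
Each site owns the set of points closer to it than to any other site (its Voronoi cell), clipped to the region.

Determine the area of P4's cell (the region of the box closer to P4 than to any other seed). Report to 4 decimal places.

Area of P4's cell: 115.8939

1. box [0,69]×[0,17]: [(0, 0) (69, 0) (69, 17) (0, 17)]
2. ⊥bis P4·P0 via (11.205,12.31): [(0, 0) (12.1184, 0) (10.857, 17) (0, 17)]  |A|=195.2911
3. ⊥bis P4·P1 via (28.085,8.35): [(0, 0) (12.1184, 0) (10.857, 17) (0, 17)]  |A|=195.2911
4. ⊥bis P4·P2 via (29.75,9.165): [(0, 0) (12.1184, 0) (10.857, 17) (0, 17)]  |A|=195.2911
5. ⊥bis P4·P3 via (3.625,11.185): [(7.9799, 0) (12.1184, 0) (10.857, 17) (1.3609, 17)]  |A|=115.8939
6. ⊥bis P4·P5 via (23.445,10.335): [(7.9799, 0) (12.1184, 0) (10.857, 17) (1.3609, 17)]  |A|=115.8939
7. ⊥bis P4·P6 via (29.545,11.47): [(7.9799, 0) (12.1184, 0) (10.857, 17) (1.3609, 17)]  |A|=115.8939
8. canonical 4-gon: [(7.9799, 0) (12.1184, 0) (10.857, 17) (1.3609, 17)]
9. shoelace: 115.8939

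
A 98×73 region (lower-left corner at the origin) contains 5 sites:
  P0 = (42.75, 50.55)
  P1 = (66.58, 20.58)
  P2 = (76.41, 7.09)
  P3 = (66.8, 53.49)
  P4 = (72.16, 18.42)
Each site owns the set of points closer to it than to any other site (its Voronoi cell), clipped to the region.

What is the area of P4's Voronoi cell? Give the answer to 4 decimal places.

Area of P4's cell: 586.5369

1. box [0,98]×[0,73]: [(0, 0) (98, 0) (98, 73) (0, 73)]
2. ⊥bis P4·P0 via (57.455,34.485): [(19.7806, 0) (98, 0) (98, 71.5976)]  |A|=2800.1601
3. ⊥bis P4·P1 via (69.37,19.5): [(84.8925, 59.5997) (61.8216, 0) (98, 0) (98, 71.5976)]  |A|=1547.3448
4. ⊥bis P4·P2 via (74.285,12.755): [(84.8925, 59.5997) (65.4806, 9.4524) (98, 21.6507) (98, 71.5976)]  |A|=1024.3243
5. ⊥bis P4·P3 via (69.48,35.955): [(76.1333, 36.9719) (65.4806, 9.4524) (98, 21.6507) (98, 40.3139)]  |A|=586.5369
6. canonical 4-gon: [(76.1333, 36.9719) (65.4806, 9.4524) (98, 21.6507) (98, 40.3139)]
7. shoelace: 586.5369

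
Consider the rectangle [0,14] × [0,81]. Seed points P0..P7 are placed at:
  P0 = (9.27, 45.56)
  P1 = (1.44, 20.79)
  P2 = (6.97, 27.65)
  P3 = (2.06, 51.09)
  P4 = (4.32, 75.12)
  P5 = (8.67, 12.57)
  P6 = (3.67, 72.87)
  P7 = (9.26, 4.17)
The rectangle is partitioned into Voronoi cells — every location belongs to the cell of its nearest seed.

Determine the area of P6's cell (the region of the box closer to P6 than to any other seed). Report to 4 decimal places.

Area of P6's cell: 160.3357

1. box [0,14]×[0,81]: [(0, 0) (14, 0) (14, 81) (0, 81)]
2. ⊥bis P6·P0 via (6.47,59.215): [(0, 57.8883) (14, 60.759) (14, 81) (0, 81)]  |A|=303.4685
3. ⊥bis P6·P1 via (2.555,46.83): [(0, 57.8883) (14, 60.759) (14, 81) (0, 81)]  |A|=303.4685
4. ⊥bis P6·P2 via (5.32,50.26): [(0, 57.8883) (14, 60.759) (14, 81) (0, 81)]  |A|=303.4685
5. ⊥bis P6·P3 via (2.865,61.98): [(0, 62.1918) (14, 61.1569) (14, 81) (0, 81)]  |A|=270.5593
6. ⊥bis P6·P4 via (3.995,73.995): [(0, 75.1491) (0, 62.1918) (14, 61.1569) (14, 71.1047)]  |A|=160.3357
7. ⊥bis P6·P5 via (6.17,42.72): [(0, 75.1491) (0, 62.1918) (14, 61.1569) (14, 71.1047)]  |A|=160.3357
8. ⊥bis P6·P7 via (6.465,38.52): [(0, 75.1491) (0, 62.1918) (14, 61.1569) (14, 71.1047)]  |A|=160.3357
9. canonical 4-gon: [(0, 75.1491) (0, 62.1918) (14, 61.1569) (14, 71.1047)]
10. shoelace: 160.3357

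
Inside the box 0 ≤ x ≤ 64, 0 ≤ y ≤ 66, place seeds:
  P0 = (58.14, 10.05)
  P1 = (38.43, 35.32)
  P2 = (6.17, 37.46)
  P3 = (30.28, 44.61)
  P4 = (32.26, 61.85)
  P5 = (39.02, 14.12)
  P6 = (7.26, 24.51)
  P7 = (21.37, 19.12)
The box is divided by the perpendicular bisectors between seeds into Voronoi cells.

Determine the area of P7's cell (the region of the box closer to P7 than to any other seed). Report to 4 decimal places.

Area of P7's cell: 545.7195

1. box [0,64]×[0,66]: [(0, 0) (64, 0) (64, 66) (0, 66)]
2. ⊥bis P7·P0 via (39.755,14.585): [(0, 0) (36.1573, 0) (52.4375, 66) (0, 66)]  |A|=2923.6284
3. ⊥bis P7·P1 via (29.9,27.22): [(0, 58.7073) (0, 0) (36.1573, 0) (40.1969, 16.3765)]  |A|=1475.9903
4. ⊥bis P7·P2 via (13.77,28.29): [(22.2277, 35.2996) (0, 16.8776) (0, 0) (36.1573, 0) (40.1969, 16.3765)]  |A|=1011.1018
5. ⊥bis P7·P3 via (25.825,31.865): [(25.3223, 32.0407) (20.38, 33.7683) (0, 16.8776) (0, 0) (36.1573, 0) (40.1969, 16.3765)]  |A|=1005.7216
6. ⊥bis P7·P4 via (26.815,40.485): [(25.3223, 32.0407) (20.38, 33.7683) (0, 16.8776) (0, 0) (36.1573, 0) (40.1969, 16.3765)]  |A|=1005.7216
7. ⊥bis P7·P5 via (30.195,16.62): [(32.4401, 24.5451) (25.3223, 32.0407) (20.38, 33.7683) (0, 16.8776) (0, 0) (25.4868, 0)]  |A|=794.7531
8. ⊥bis P7·P6 via (14.315,21.815): [(32.4401, 24.5451) (25.3223, 32.0407) (20.38, 33.7683) (18.1868, 31.9506) (5.9817, 0) (25.4868, 0)]  |A|=545.7195
9. canonical 6-gon: [(32.4401, 24.5451) (25.3223, 32.0407) (20.38, 33.7683) (18.1868, 31.9506) (5.9817, 0) (25.4868, 0)]
10. shoelace: 545.7195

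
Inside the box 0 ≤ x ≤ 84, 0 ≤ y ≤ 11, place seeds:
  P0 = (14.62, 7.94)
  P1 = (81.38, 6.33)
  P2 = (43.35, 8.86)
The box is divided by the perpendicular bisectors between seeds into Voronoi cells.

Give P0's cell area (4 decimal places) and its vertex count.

Area of P0's cell: 319.8565 (4 vertices)

1. box [0,84]×[0,11]: [(0, 0) (84, 0) (84, 11) (0, 11)]
2. ⊥bis P0·P1 via (48,7.135): [(0, 0) (47.8279, 0) (48.0932, 11) (0, 11)]  |A|=527.5663
3. ⊥bis P0·P2 via (28.985,8.4): [(0, 0) (29.254, 0) (28.9017, 11) (0, 11)]  |A|=319.8565
4. canonical 4-gon: [(0, 0) (29.254, 0) (28.9017, 11) (0, 11)]
5. shoelace: 319.8565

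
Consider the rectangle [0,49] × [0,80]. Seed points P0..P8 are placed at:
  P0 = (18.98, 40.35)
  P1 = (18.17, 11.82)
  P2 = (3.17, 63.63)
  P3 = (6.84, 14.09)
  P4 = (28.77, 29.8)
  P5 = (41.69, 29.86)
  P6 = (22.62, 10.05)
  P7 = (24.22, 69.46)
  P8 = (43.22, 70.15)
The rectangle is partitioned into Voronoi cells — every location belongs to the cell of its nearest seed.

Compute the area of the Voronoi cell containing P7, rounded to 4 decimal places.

1. box [0,49]×[0,80]: [(0, 0) (49, 0) (49, 80) (0, 80)]
2. ⊥bis P7·P0 via (21.6,54.905): [(0, 58.7931) (49, 49.9728) (49, 80) (0, 80)]  |A|=1255.234
3. ⊥bis P7·P1 via (21.195,40.64): [(0, 58.7931) (49, 49.9728) (49, 80) (0, 80)]  |A|=1255.234
4. ⊥bis P7·P2 via (13.695,66.545): [(16.6732, 55.7919) (49, 49.9728) (49, 80) (9.9685, 80)]  |A|=957.7816
5. ⊥bis P7·P3 via (15.53,41.775): [(16.6732, 55.7919) (49, 49.9728) (49, 80) (9.9685, 80)]  |A|=957.7816
6. ⊥bis P7·P4 via (26.495,49.63): [(16.6732, 55.7919) (41.403, 51.3403) (49, 52.2119) (49, 80) (9.9685, 80)]  |A|=949.2764
7. ⊥bis P7·P5 via (32.955,49.66): [(16.6732, 55.7919) (38.1082, 51.9334) (49, 56.7384) (49, 80) (9.9685, 80)]  |A|=920.9367
8. ⊥bis P7·P6 via (23.42,39.755): [(16.6732, 55.7919) (38.1082, 51.9334) (49, 56.7384) (49, 80) (9.9685, 80)]  |A|=920.9367
9. ⊥bis P7·P8 via (33.72,69.805): [(16.6732, 55.7919) (34.3444, 52.6109) (33.3498, 80) (9.9685, 80)]  |A|=523.4257
10. canonical 4-gon: [(16.6732, 55.7919) (34.3444, 52.6109) (33.3498, 80) (9.9685, 80)]
11. shoelace: 523.4257

Area of P7's cell: 523.4257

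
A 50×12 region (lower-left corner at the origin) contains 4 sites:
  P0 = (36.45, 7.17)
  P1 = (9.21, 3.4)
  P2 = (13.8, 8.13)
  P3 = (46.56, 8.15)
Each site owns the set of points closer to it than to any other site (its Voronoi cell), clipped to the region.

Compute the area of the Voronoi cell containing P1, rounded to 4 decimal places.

1. box [0,50]×[0,12]: [(0, 0) (50, 0) (50, 12) (0, 12)]
2. ⊥bis P1·P0 via (22.83,5.285): [(0, 0) (23.5614, 0) (21.9006, 12) (0, 12)]  |A|=272.7725
3. ⊥bis P1·P2 via (11.505,5.765): [(0, 0) (17.4458, 0) (5.0798, 12) (0, 12)]  |A|=135.154
4. ⊥bis P1·P3 via (27.885,5.775): [(0, 0) (17.4458, 0) (5.0798, 12) (0, 12)]  |A|=135.154
5. canonical 4-gon: [(0, 0) (17.4458, 0) (5.0798, 12) (0, 12)]
6. shoelace: 135.154

Area of P1's cell: 135.1540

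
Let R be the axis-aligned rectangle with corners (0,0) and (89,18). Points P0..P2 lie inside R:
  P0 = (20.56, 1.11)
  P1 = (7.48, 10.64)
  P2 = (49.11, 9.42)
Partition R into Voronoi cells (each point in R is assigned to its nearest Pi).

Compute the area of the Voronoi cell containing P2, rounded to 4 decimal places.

Area of P2's cell: 994.5385

1. box [0,89]×[0,18]: [(0, 0) (89, 0) (89, 18) (0, 18)]
2. ⊥bis P2·P0 via (34.835,5.265): [(36.3675, 0) (89, 0) (89, 18) (31.1282, 18)]  |A|=994.5385
3. ⊥bis P2·P1 via (28.295,10.03): [(36.3675, 0) (89, 0) (89, 18) (31.1282, 18)]  |A|=994.5385
4. canonical 4-gon: [(36.3675, 0) (89, 0) (89, 18) (31.1282, 18)]
5. shoelace: 994.5385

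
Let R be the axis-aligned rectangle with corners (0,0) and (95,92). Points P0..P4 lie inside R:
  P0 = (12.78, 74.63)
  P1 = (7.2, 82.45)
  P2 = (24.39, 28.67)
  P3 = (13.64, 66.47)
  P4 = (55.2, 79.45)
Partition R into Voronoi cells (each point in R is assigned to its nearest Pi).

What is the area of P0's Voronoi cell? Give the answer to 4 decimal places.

Area of P0's cell: 406.8280

1. box [0,95]×[0,92]: [(0, 0) (95, 0) (95, 92) (0, 92)]
2. ⊥bis P0·P1 via (9.99,78.54): [(0, 71.4116) (0, 0) (95, 0) (95, 92) (28.8533, 92)]  |A|=8442.9782
3. ⊥bis P0·P2 via (18.585,51.65): [(0, 71.4116) (0, 46.9552) (95, 70.9533) (95, 92) (28.8533, 92)]  |A|=2842.3248
4. ⊥bis P0·P3 via (13.21,70.55): [(0, 71.4116) (0, 69.1578) (95, 79.17) (95, 92) (28.8533, 92)]  |A|=1397.408
5. ⊥bis P0·P4 via (33.99,77.04): [(0, 71.4116) (0, 69.1578) (34.4728, 72.7909) (32.2902, 92) (28.8533, 92)]  |A|=406.828
6. canonical 5-gon: [(0, 71.4116) (0, 69.1578) (34.4728, 72.7909) (32.2902, 92) (28.8533, 92)]
7. shoelace: 406.828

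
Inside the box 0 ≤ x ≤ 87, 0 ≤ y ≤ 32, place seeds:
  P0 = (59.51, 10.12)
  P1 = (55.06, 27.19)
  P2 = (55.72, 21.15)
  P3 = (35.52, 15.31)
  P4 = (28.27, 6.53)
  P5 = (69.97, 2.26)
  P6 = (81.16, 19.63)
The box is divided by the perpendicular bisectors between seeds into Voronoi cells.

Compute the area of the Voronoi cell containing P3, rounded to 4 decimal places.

1. box [0,87]×[0,32]: [(0, 0) (87, 0) (87, 32) (0, 32)]
2. ⊥bis P3·P0 via (47.515,12.715): [(0, 0) (44.7642, 0) (51.6871, 32) (0, 32)]  |A|=1543.2217
3. ⊥bis P3·P1 via (45.29,21.25): [(0, 0) (44.7642, 0) (48.2929, 16.3108) (38.7542, 32) (0, 32)]  |A|=1441.7682
4. ⊥bis P3·P2 via (45.62,18.23): [(0, 0) (44.7642, 0) (47.3864, 12.1204) (44.2545, 22.9532) (38.7542, 32) (0, 32)]  |A|=1430.2958
5. ⊥bis P3·P4 via (31.895,10.92): [(44.8181, 0.2489) (47.3864, 12.1204) (44.2545, 22.9532) (38.7542, 32) (6.3664, 32)]  |A|=606.5657
6. ⊥bis P3·P5 via (52.745,8.785): [(44.8181, 0.2489) (47.3864, 12.1204) (44.2545, 22.9532) (38.7542, 32) (6.3664, 32)]  |A|=606.5657
7. ⊥bis P3·P6 via (58.34,17.47): [(44.8181, 0.2489) (47.3864, 12.1204) (44.2545, 22.9532) (38.7542, 32) (6.3664, 32)]  |A|=606.5657
8. canonical 5-gon: [(44.8181, 0.2489) (47.3864, 12.1204) (44.2545, 22.9532) (38.7542, 32) (6.3664, 32)]
9. shoelace: 606.5657

Area of P3's cell: 606.5657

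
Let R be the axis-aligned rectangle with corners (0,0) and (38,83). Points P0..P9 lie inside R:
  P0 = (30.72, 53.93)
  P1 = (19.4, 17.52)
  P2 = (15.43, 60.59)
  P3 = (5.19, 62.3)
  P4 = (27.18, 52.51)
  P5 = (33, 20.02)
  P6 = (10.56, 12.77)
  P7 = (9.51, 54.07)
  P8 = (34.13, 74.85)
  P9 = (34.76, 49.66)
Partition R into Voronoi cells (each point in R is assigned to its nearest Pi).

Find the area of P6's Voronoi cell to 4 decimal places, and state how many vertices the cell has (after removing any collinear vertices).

Area of P6's cell: 471.5459 (4 vertices)

1. box [0,38]×[0,83]: [(0, 0) (38, 0) (38, 83) (0, 83)]
2. ⊥bis P6·P0 via (20.64,33.35): [(0, 43.4594) (0, 0) (38, 0) (38, 24.8471)]  |A|=1297.8241
3. ⊥bis P6·P1 via (14.98,15.145): [(0, 43.0236) (0, 0) (23.1179, 0)]  |A|=497.3066
4. ⊥bis P6·P2 via (12.995,36.68): [(2.8536, 37.7128) (0, 38.0034) (0, 0) (23.1179, 0)]  |A|=490.1437
5. ⊥bis P6·P3 via (7.875,37.535): [(3.2203, 37.0303) (0, 36.6812) (0, 0) (23.1179, 0)]  |A|=487.0943
6. ⊥bis P6·P4 via (18.87,32.64): [(3.2203, 37.0303) (0, 36.6812) (0, 0) (23.1179, 0)]  |A|=487.0943
7. ⊥bis P6·P5 via (21.78,16.395): [(3.2203, 37.0303) (0, 36.6812) (0, 0) (23.1179, 0)]  |A|=487.0943
8. ⊥bis P6·P7 via (10.035,33.42): [(5.226, 33.2977) (0, 33.1649) (0, 0) (23.1179, 0)]  |A|=471.5459
9. ⊥bis P6·P8 via (22.345,43.81): [(5.226, 33.2977) (0, 33.1649) (0, 0) (23.1179, 0)]  |A|=471.5459
10. ⊥bis P6·P9 via (22.66,31.215): [(5.226, 33.2977) (0, 33.1649) (0, 0) (23.1179, 0)]  |A|=471.5459
11. canonical 4-gon: [(5.226, 33.2977) (0, 33.1649) (0, 0) (23.1179, 0)]
12. shoelace: 471.5459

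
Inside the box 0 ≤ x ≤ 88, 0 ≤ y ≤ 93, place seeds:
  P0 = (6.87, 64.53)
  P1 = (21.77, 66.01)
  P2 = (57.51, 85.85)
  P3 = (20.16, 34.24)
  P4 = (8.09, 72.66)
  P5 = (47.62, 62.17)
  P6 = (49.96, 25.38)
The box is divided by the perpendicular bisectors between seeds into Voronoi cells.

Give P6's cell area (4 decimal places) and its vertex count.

1. box [0,88]×[0,93]: [(0, 0) (88, 0) (88, 93) (0, 93)]
2. ⊥bis P6·P0 via (28.415,44.955): [(0, 13.6804) (0, 0) (88, 0) (88, 93) (72.0669, 93)]  |A|=5325.8383
3. ⊥bis P6·P1 via (35.865,45.695): [(17.5281, 32.9724) (0, 13.6804) (0, 0) (88, 0) (88, 81.8674)]  |A|=4455.3597
4. ⊥bis P6·P2 via (53.735,55.615): [(50.7074, 55.993) (17.5281, 32.9724) (0, 13.6804) (0, 0) (88, 0) (88, 51.3368)]  |A|=3886.0776
5. ⊥bis P6·P3 via (35.06,29.81): [(50.7074, 55.993) (40.8011, 49.1198) (26.197, 0) (88, 0) (88, 51.3368)]  |A|=2880.6183
6. ⊥bis P6·P4 via (29.025,49.02): [(50.7074, 55.993) (40.8011, 49.1198) (26.197, 0) (88, 0) (88, 51.3368)]  |A|=2880.6183
7. ⊥bis P6·P5 via (48.79,43.775): [(39.0274, 43.1541) (26.197, 0) (88, 0) (88, 46.2689)]  |A|=2466.4794
8. canonical 4-gon: [(39.0274, 43.1541) (26.197, 0) (88, 0) (88, 46.2689)]
9. shoelace: 2466.4794

Area of P6's cell: 2466.4794 (4 vertices)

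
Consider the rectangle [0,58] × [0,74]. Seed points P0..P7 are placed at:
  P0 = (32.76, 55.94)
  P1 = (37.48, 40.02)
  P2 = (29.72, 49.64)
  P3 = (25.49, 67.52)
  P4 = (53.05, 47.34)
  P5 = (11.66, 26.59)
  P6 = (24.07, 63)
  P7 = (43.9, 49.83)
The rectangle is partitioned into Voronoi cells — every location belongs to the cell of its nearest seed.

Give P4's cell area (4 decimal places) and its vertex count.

1. box [0,58]×[0,74]: [(0, 0) (58, 0) (58, 74) (0, 74)]
2. ⊥bis P4·P0 via (42.905,51.64): [(21.0172, 0) (58, 0) (58, 74) (52.3824, 74)]  |A|=1576.2166
3. ⊥bis P4·P1 via (45.265,43.68): [(42.2496, 50.0938) (58, 16.592) (58, 74) (52.3824, 74)]  |A|=519.246
4. ⊥bis P4·P2 via (41.385,48.49): [(42.2496, 50.0938) (58, 16.592) (58, 74) (52.3824, 74)]  |A|=519.246
5. ⊥bis P4·P3 via (39.27,57.43): [(42.2496, 50.0938) (58, 16.592) (58, 74) (52.3824, 74)]  |A|=519.246
6. ⊥bis P4·P5 via (32.355,36.965): [(42.2496, 50.0938) (58, 16.592) (58, 74) (52.3824, 74)]  |A|=519.246
7. ⊥bis P4·P6 via (38.56,55.17): [(42.2496, 50.0938) (58, 16.592) (58, 74) (52.3824, 74)]  |A|=519.246
8. ⊥bis P4·P7 via (48.475,48.585): [(46.4527, 41.1537) (58, 16.592) (58, 74) (55.3912, 74)]  |A|=374.2978
9. canonical 4-gon: [(46.4527, 41.1537) (58, 16.592) (58, 74) (55.3912, 74)]
10. shoelace: 374.2978

Area of P4's cell: 374.2978 (4 vertices)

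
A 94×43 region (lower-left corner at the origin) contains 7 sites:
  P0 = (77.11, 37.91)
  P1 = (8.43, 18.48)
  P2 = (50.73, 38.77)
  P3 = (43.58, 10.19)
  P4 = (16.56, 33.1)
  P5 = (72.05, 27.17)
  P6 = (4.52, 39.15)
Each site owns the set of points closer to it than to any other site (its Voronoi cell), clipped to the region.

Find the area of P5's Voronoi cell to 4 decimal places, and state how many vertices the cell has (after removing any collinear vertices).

1. box [0,94]×[0,43]: [(0, 0) (94, 0) (94, 43) (0, 43)]
2. ⊥bis P5·P0 via (74.58,32.54): [(0, 0) (94, 0) (94, 23.3905) (52.3783, 43) (0, 43)]  |A|=3633.9109
3. ⊥bis P5·P1 via (40.24,22.825): [(43.3577, 0) (94, 0) (94, 23.3905) (52.3783, 43) (37.4843, 43)]  |A|=1895.8085
4. ⊥bis P5·P2 via (61.39,32.97): [(43.4514, 0) (94, 0) (94, 23.3905) (63.895, 37.5741)]  |A|=1301.7451
5. ⊥bis P5·P3 via (57.815,18.68): [(55.6186, 22.3626) (68.9561, 0) (94, 0) (94, 23.3905) (63.895, 37.5741)]  |A|=1016.5689
6. ⊥bis P5·P4 via (44.305,30.135): [(55.6186, 22.3626) (68.9561, 0) (94, 0) (94, 23.3905) (63.895, 37.5741)]  |A|=1016.5689
7. ⊥bis P5·P6 via (38.285,33.16): [(55.6186, 22.3626) (68.9561, 0) (94, 0) (94, 23.3905) (63.895, 37.5741)]  |A|=1016.5689
8. canonical 5-gon: [(55.6186, 22.3626) (68.9561, 0) (94, 0) (94, 23.3905) (63.895, 37.5741)]
9. shoelace: 1016.5689

Area of P5's cell: 1016.5689 (5 vertices)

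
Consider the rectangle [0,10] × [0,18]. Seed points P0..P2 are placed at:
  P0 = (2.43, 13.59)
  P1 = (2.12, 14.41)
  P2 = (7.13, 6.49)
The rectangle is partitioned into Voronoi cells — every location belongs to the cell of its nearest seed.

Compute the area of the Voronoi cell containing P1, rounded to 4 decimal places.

1. box [0,10]×[0,18]: [(0, 0) (10, 0) (10, 18) (0, 18)]
2. ⊥bis P1·P0 via (2.275,14): [(0, 13.1399) (10, 16.9204) (10, 18) (0, 18)]  |A|=29.6982
3. ⊥bis P1·P2 via (4.625,10.45): [(0, 13.1399) (10, 16.9204) (10, 18) (0, 18)]  |A|=29.6982
4. canonical 4-gon: [(0, 13.1399) (10, 16.9204) (10, 18) (0, 18)]
5. shoelace: 29.6982

Area of P1's cell: 29.6982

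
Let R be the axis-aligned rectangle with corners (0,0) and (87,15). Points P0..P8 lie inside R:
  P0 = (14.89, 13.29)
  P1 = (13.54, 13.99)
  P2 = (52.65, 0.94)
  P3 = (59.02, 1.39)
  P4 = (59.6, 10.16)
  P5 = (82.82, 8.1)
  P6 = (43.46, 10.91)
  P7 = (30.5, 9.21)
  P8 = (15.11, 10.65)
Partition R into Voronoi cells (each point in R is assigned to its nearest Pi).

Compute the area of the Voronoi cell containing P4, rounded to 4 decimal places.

1. box [0,87]×[0,15]: [(0, 0) (87, 0) (87, 15) (0, 15)]
2. ⊥bis P4·P0 via (37.245,11.725): [(36.4242, 0) (87, 0) (87, 15) (37.4743, 15)]  |A|=750.7617
3. ⊥bis P4·P1 via (36.57,12.075): [(36.4242, 0) (87, 0) (87, 15) (37.4743, 15)]  |A|=750.7617
4. ⊥bis P4·P2 via (56.125,5.55): [(63.4877, 0) (87, 0) (87, 15) (43.5885, 15)]  |A|=501.9286
5. ⊥bis P4·P3 via (59.31,5.775): [(55.4915, 6.0275) (87, 3.9437) (87, 15) (43.5885, 15)]  |A|=368.9375
6. ⊥bis P4·P5 via (71.21,9.13): [(55.4915, 6.0275) (70.8447, 5.0122) (71.7308, 15) (43.5885, 15)]  |A|=203.3754
7. ⊥bis P4·P6 via (51.53,10.535): [(51.4617, 9.0652) (55.4915, 6.0275) (70.8447, 5.0122) (71.7308, 15) (51.7375, 15)]  |A|=179.1939
8. ⊥bis P4·P7 via (45.05,9.685): [(51.4617, 9.0652) (55.4915, 6.0275) (70.8447, 5.0122) (71.7308, 15) (51.7375, 15)]  |A|=179.1939
9. ⊥bis P4·P8 via (37.355,10.405): [(51.4617, 9.0652) (55.4915, 6.0275) (70.8447, 5.0122) (71.7308, 15) (51.7375, 15)]  |A|=179.1939
10. canonical 5-gon: [(51.4617, 9.0652) (55.4915, 6.0275) (70.8447, 5.0122) (71.7308, 15) (51.7375, 15)]
11. shoelace: 179.1939

Area of P4's cell: 179.1939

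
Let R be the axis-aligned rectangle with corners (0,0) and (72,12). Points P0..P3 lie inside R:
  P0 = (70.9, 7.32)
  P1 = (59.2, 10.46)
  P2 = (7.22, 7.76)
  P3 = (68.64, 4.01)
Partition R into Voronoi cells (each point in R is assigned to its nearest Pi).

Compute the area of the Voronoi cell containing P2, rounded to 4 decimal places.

1. box [0,72]×[0,12]: [(0, 0) (72, 0) (72, 12) (0, 12)]
2. ⊥bis P2·P0 via (39.06,7.54): [(0, 0) (39.0079, 0) (39.0908, 12) (0, 12)]  |A|=468.5923
3. ⊥bis P2·P1 via (33.21,9.11): [(0, 0) (33.6832, 0) (33.0599, 12) (0, 12)]  |A|=400.4585
4. ⊥bis P2·P3 via (37.93,5.885): [(0, 0) (33.6832, 0) (33.0599, 12) (0, 12)]  |A|=400.4585
5. canonical 4-gon: [(0, 0) (33.6832, 0) (33.0599, 12) (0, 12)]
6. shoelace: 400.4585

Area of P2's cell: 400.4585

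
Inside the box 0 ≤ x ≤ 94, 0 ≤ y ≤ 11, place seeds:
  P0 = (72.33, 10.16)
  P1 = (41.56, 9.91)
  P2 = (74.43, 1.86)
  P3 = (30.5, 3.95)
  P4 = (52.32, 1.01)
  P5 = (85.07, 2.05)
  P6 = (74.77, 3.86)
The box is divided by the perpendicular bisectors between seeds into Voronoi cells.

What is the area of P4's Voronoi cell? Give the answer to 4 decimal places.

Area of P4's cell: 166.7931

1. box [0,94]×[0,11]: [(0, 0) (94, 0) (94, 11) (0, 11)]
2. ⊥bis P4·P0 via (62.325,5.585): [(0, 0) (64.8789, 0) (59.8489, 11) (0, 11)]  |A|=686.0025
3. ⊥bis P4·P1 via (46.94,5.46): [(42.4238, 0) (64.8789, 0) (59.8489, 11) (51.5223, 11)]  |A|=169.2986
4. ⊥bis P4·P2 via (63.375,1.435): [(42.4238, 0) (63.4302, 0) (63.2972, 3.4589) (59.8489, 11) (51.5223, 11)]  |A|=166.7931
5. ⊥bis P4·P3 via (41.41,2.48): [(42.4238, 0) (63.4302, 0) (63.2972, 3.4589) (59.8489, 11) (51.5223, 11)]  |A|=166.7931
6. ⊥bis P4·P5 via (68.695,1.53): [(42.4238, 0) (63.4302, 0) (63.2972, 3.4589) (59.8489, 11) (51.5223, 11)]  |A|=166.7931
7. ⊥bis P4·P6 via (63.545,2.435): [(42.4238, 0) (63.4302, 0) (63.2972, 3.4589) (59.8489, 11) (51.5223, 11)]  |A|=166.7931
8. canonical 5-gon: [(42.4238, 0) (63.4302, 0) (63.2972, 3.4589) (59.8489, 11) (51.5223, 11)]
9. shoelace: 166.7931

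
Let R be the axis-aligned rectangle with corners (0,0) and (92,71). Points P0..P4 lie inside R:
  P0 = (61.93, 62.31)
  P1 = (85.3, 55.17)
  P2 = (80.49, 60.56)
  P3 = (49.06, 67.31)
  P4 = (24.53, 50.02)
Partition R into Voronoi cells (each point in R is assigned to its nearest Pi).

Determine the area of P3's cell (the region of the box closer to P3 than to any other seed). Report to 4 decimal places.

Area of P3's cell: 406.0861

1. box [0,92]×[0,71]: [(0, 0) (92, 0) (92, 71) (0, 71)]
2. ⊥bis P3·P0 via (55.495,64.81): [(0, 0) (30.3163, 0) (57.8998, 71) (0, 71)]  |A|=3131.6718
3. ⊥bis P3·P1 via (67.18,61.24): [(0, 0) (30.3163, 0) (57.8998, 71) (0, 71)]  |A|=3131.6718
4. ⊥bis P3·P2 via (64.775,63.935): [(0, 0) (30.3163, 0) (57.8998, 71) (0, 71)]  |A|=3131.6718
5. ⊥bis P3·P4 via (36.795,58.665): [(47.3113, 43.7451) (57.8998, 71) (28.1007, 71)]  |A|=406.0861
6. canonical 3-gon: [(47.3113, 43.7451) (57.8998, 71) (28.1007, 71)]
7. shoelace: 406.0861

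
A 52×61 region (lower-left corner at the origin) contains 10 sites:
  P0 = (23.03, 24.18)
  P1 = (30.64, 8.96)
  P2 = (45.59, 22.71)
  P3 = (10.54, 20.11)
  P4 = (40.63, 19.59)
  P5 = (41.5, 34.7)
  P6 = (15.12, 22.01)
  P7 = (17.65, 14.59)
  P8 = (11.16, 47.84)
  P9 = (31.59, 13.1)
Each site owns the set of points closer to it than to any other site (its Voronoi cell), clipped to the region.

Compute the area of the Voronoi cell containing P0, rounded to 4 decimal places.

1. box [0,52]×[0,61]: [(0, 0) (52, 0) (52, 61) (0, 61)]
2. ⊥bis P0·P1 via (26.835,16.57): [(0, 3.1525) (52, 29.1525) (52, 61) (0, 61)]  |A|=2332.07
3. ⊥bis P0·P2 via (34.31,23.445): [(0, 3.1525) (34.0987, 20.2018) (36.7571, 61) (0, 61)]  |A|=1736.072
4. ⊥bis P0·P3 via (16.785,22.145): [(19.7552, 13.0301) (34.0987, 20.2018) (36.7571, 61) (4.1237, 61)]  |A|=1065.7715
5. ⊥bis P0·P4 via (31.83,21.885): [(19.7552, 13.0301) (30.985, 18.645) (35.0005, 34.042) (36.7571, 61) (4.1237, 61)]  |A|=1044.9267
6. ⊥bis P0·P5 via (32.265,29.44): [(19.7552, 13.0301) (30.985, 18.645) (33.3181, 27.591) (14.2893, 61) (4.1237, 61)]  |A|=652.6034
7. ⊥bis P0·P6 via (19.075,23.095): [(21.5852, 13.9451) (30.985, 18.645) (33.3181, 27.591) (14.2893, 61) (8.6763, 61)]  |A|=494.4493
8. ⊥bis P0·P7 via (20.34,19.385): [(20.0478, 19.5489) (26.0539, 16.1795) (30.985, 18.645) (33.3181, 27.591) (14.2893, 61) (8.6763, 61)]  |A|=480.2106
9. ⊥bis P0·P8 via (17.095,36.01): [(15.721, 35.3207) (20.0478, 19.5489) (26.0539, 16.1795) (30.985, 18.645) (33.3181, 27.591) (25.9831, 40.4691)]  |A|=272.6943
10. ⊥bis P0·P9 via (27.31,18.64): [(15.721, 35.3207) (20.0478, 19.5489) (24.9365, 16.8063) (31.9107, 22.1943) (33.3181, 27.591) (25.9831, 40.4691)]  |A|=259.8882
11. canonical 6-gon: [(15.721, 35.3207) (20.0478, 19.5489) (24.9365, 16.8063) (31.9107, 22.1943) (33.3181, 27.591) (25.9831, 40.4691)]
12. shoelace: 259.8882

Area of P0's cell: 259.8882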